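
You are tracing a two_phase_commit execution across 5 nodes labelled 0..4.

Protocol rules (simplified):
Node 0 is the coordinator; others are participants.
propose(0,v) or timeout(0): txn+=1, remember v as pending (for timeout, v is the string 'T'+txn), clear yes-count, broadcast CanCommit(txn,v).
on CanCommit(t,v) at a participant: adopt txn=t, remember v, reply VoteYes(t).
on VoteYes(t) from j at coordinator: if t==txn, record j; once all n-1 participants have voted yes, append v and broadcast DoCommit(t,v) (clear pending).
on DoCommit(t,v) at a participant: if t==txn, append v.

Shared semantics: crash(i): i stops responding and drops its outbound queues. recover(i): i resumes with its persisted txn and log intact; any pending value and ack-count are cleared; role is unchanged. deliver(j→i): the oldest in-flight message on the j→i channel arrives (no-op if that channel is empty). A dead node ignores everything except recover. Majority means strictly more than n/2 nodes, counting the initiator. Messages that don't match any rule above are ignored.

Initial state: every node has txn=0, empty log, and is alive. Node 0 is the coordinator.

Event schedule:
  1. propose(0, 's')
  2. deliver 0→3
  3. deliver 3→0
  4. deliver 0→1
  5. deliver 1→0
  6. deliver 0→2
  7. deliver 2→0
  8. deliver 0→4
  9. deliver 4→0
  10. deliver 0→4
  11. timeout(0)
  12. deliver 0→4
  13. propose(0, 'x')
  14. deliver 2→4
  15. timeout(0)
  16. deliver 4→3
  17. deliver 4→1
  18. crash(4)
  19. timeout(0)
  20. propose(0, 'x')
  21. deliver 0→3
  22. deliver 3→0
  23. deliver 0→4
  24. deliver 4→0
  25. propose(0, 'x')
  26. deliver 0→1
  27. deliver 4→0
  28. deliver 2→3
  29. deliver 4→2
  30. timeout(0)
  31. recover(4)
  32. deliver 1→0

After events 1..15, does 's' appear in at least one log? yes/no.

yes

step 1 propose(0,'s'): 0={coor,t=1,log=-}
step 2 deliver 0→3: 3={part,t=1,log=-}
step 3 deliver 3→0: —
step 4 deliver 0→1: 1={part,t=1,log=-}
step 5 deliver 1→0: —
step 6 deliver 0→2: 2={part,t=1,log=-}
step 7 deliver 2→0: —
step 8 deliver 0→4: 4={part,t=1,log=-}
step 9 deliver 4→0: 0={coor,t=1,log=s}
step 10 deliver 0→4: 4={part,t=1,log=s}
step 11 timeout(0): 0={coor,t=2,log=s}
step 12 deliver 0→4: 4={part,t=2,log=s}
step 13 propose(0,'x'): 0={coor,t=3,log=s}
step 14 deliver 2→4: —
step 15 timeout(0): 0={coor,t=4,log=s}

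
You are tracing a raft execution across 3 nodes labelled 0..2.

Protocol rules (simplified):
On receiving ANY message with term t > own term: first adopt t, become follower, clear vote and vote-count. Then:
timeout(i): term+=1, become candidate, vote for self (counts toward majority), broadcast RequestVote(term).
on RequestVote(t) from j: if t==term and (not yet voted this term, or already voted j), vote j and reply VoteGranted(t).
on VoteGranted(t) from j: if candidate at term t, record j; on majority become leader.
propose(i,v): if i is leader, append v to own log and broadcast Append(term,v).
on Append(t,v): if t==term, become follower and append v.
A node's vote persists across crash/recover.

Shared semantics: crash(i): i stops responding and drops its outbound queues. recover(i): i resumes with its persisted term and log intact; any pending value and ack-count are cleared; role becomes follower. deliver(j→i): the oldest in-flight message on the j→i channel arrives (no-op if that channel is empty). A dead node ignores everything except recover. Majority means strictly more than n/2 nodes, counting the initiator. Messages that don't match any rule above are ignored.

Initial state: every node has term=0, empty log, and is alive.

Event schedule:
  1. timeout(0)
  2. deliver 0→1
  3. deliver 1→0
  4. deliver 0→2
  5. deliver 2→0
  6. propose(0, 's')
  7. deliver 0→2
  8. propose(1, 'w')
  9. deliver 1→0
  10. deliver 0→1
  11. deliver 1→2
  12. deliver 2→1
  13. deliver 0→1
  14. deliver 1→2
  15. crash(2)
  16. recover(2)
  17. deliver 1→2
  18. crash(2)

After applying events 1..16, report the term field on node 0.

step 1 timeout(0): 0={cand,t=1,log=-}
step 2 deliver 0→1: 1={foll,t=1,log=-}
step 3 deliver 1→0: 0={lead,t=1,log=-}
step 4 deliver 0→2: 2={foll,t=1,log=-}
step 5 deliver 2→0: —
step 6 propose(0,'s'): 0={lead,t=1,log=s}
step 7 deliver 0→2: 2={foll,t=1,log=s}
step 8 propose(1,'w'): —
step 9 deliver 1→0: —
step 10 deliver 0→1: 1={foll,t=1,log=s}
step 11 deliver 1→2: —
step 12 deliver 2→1: —
step 13 deliver 0→1: —
step 14 deliver 1→2: —
step 15 crash(2): 2={✗foll,t=1,log=s}
step 16 recover(2): 2={foll,t=1,log=s}

1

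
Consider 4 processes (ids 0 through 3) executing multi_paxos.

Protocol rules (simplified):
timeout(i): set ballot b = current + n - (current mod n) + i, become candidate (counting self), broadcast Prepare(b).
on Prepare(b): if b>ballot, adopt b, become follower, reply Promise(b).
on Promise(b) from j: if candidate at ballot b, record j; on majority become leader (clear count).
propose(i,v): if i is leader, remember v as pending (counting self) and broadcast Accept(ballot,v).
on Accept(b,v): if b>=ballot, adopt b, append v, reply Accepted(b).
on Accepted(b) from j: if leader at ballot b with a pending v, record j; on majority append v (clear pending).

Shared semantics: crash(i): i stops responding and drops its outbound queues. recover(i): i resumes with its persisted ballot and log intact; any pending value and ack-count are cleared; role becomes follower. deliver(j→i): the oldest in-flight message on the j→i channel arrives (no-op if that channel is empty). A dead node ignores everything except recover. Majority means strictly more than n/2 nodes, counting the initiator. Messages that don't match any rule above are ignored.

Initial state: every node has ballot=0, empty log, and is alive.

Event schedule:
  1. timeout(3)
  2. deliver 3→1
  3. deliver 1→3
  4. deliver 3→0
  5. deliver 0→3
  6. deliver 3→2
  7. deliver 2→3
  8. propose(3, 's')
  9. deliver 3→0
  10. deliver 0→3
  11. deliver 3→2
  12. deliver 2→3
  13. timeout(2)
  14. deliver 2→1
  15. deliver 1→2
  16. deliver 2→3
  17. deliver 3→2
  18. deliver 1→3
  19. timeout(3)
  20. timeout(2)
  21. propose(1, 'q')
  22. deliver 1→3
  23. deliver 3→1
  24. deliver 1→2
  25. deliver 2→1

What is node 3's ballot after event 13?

after 1 — timeout(3): n3:cand/b7/[-]
after 2 — deliver 3→1: n1:foll/b7/[-]
after 3 — deliver 1→3: ·
after 4 — deliver 3→0: n0:foll/b7/[-]
after 5 — deliver 0→3: n3:lead/b7/[-]
after 6 — deliver 3→2: n2:foll/b7/[-]
after 7 — deliver 2→3: ·
after 8 — propose(3,'s'): ·
after 9 — deliver 3→0: n0:foll/b7/[s]
after 10 — deliver 0→3: ·
after 11 — deliver 3→2: n2:foll/b7/[s]
after 12 — deliver 2→3: n3:lead/b7/[s]
after 13 — timeout(2): n2:cand/b10/[s]

7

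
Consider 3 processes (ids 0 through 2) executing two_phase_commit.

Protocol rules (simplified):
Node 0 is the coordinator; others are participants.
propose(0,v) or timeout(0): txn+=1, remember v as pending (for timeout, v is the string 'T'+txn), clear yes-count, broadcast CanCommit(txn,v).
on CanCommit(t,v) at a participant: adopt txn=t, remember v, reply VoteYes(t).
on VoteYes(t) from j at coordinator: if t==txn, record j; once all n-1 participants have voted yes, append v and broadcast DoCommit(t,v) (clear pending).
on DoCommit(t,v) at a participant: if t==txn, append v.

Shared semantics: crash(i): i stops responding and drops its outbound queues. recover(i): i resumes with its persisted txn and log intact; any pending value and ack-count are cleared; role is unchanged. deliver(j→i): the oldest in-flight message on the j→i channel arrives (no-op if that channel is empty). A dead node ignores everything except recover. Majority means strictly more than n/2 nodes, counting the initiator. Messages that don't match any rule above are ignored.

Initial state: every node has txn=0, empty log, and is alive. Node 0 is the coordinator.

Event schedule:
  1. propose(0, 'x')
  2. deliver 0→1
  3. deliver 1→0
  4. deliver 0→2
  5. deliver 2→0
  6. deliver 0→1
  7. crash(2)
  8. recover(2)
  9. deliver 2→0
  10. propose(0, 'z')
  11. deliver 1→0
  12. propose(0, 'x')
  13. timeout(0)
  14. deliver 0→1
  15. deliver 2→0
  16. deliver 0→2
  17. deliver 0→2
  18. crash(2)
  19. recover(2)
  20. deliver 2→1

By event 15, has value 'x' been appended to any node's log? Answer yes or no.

yes

e1 propose(0,'x'): 0[coor,t=1,-]
e2 deliver 0→1: 1[part,t=1,-]
e3 deliver 1→0: ·
e4 deliver 0→2: 2[part,t=1,-]
e5 deliver 2→0: 0[coor,t=1,x]
e6 deliver 0→1: 1[part,t=1,x]
e7 crash(2): 2[✗part,t=1,-]
e8 recover(2): 2[part,t=1,-]
e9 deliver 2→0: ·
e10 propose(0,'z'): 0[coor,t=2,x]
e11 deliver 1→0: ·
e12 propose(0,'x'): 0[coor,t=3,x]
e13 timeout(0): 0[coor,t=4,x]
e14 deliver 0→1: 1[part,t=2,x]
e15 deliver 2→0: ·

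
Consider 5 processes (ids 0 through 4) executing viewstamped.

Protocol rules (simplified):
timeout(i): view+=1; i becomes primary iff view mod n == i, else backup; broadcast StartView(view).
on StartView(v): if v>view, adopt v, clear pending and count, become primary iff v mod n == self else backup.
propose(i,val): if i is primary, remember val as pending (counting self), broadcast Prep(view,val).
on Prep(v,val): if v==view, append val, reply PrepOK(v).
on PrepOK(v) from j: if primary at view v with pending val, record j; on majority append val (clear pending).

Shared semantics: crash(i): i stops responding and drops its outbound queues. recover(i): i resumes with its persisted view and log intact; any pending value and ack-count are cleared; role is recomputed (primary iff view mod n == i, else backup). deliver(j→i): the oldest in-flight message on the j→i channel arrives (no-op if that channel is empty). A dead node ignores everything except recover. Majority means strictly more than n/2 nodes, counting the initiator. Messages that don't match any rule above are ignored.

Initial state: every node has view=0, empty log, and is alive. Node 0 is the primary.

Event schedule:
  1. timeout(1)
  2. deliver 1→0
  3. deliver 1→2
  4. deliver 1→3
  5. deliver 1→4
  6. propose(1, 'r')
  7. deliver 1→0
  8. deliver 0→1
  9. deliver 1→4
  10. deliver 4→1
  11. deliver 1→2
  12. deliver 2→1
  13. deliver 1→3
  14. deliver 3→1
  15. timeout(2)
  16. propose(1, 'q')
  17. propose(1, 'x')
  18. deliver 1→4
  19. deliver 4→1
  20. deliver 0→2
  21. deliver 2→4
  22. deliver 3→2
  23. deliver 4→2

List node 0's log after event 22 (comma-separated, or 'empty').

r

[1] timeout(1) → N1(prim v1 [-])
[2] deliver 1→0 → N0(back v1 [-])
[3] deliver 1→2 → N2(back v1 [-])
[4] deliver 1→3 → N3(back v1 [-])
[5] deliver 1→4 → N4(back v1 [-])
[6] propose(1,'r') → ∅
[7] deliver 1→0 → N0(back v1 [r])
[8] deliver 0→1 → ∅
[9] deliver 1→4 → N4(back v1 [r])
[10] deliver 4→1 → N1(prim v1 [r])
[11] deliver 1→2 → N2(back v1 [r])
[12] deliver 2→1 → ∅
[13] deliver 1→3 → N3(back v1 [r])
[14] deliver 3→1 → ∅
[15] timeout(2) → N2(prim v2 [r])
[16] propose(1,'q') → ∅
[17] propose(1,'x') → ∅
[18] deliver 1→4 → N4(back v1 [r,q])
[19] deliver 4→1 → ∅
[20] deliver 0→2 → ∅
[21] deliver 2→4 → N4(back v2 [r,q])
[22] deliver 3→2 → ∅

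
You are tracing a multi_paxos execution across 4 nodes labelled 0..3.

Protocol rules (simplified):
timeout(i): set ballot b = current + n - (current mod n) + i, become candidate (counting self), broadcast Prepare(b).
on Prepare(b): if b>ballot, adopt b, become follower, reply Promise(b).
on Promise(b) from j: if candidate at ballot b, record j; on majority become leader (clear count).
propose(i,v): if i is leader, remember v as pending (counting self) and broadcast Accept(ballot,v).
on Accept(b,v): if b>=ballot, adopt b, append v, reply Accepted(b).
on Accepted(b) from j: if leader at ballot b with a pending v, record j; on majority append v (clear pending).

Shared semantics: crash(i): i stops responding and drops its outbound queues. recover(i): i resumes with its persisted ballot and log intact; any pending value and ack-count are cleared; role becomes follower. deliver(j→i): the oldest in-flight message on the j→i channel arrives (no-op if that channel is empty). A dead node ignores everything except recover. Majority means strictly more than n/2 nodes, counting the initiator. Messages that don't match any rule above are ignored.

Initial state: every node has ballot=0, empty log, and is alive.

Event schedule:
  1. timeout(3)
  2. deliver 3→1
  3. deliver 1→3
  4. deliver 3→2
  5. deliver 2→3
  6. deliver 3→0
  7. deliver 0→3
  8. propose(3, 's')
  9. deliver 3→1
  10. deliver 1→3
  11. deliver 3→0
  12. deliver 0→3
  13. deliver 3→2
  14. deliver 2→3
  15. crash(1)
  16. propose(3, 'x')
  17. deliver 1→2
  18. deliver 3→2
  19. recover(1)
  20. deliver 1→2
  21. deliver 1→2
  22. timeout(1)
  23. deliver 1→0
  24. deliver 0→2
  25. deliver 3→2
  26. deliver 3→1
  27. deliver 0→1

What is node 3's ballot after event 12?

7

e1 timeout(3): 3[cand,b=7,-]
e2 deliver 3→1: 1[foll,b=7,-]
e3 deliver 1→3: ·
e4 deliver 3→2: 2[foll,b=7,-]
e5 deliver 2→3: 3[lead,b=7,-]
e6 deliver 3→0: 0[foll,b=7,-]
e7 deliver 0→3: ·
e8 propose(3,'s'): ·
e9 deliver 3→1: 1[foll,b=7,s]
e10 deliver 1→3: ·
e11 deliver 3→0: 0[foll,b=7,s]
e12 deliver 0→3: 3[lead,b=7,s]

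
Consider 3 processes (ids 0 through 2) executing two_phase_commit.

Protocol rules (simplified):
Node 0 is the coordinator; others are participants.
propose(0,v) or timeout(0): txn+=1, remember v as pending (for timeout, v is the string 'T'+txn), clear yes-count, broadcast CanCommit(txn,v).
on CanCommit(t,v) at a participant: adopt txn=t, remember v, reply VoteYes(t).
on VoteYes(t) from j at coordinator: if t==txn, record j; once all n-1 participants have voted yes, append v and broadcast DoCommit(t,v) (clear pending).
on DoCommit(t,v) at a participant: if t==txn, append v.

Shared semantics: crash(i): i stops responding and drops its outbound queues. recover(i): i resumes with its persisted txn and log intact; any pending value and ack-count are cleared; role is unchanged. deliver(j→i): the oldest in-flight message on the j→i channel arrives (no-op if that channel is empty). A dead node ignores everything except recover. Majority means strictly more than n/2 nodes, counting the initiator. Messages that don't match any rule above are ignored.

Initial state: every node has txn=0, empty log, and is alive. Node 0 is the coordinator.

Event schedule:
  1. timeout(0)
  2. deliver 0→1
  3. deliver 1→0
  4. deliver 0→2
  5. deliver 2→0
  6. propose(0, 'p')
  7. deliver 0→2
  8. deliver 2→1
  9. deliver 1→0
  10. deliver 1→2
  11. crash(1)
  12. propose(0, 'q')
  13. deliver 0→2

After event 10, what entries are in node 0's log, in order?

e1 timeout(0): 0[coor,t=1,-]
e2 deliver 0→1: 1[part,t=1,-]
e3 deliver 1→0: ·
e4 deliver 0→2: 2[part,t=1,-]
e5 deliver 2→0: 0[coor,t=1,T1]
e6 propose(0,'p'): 0[coor,t=2,T1]
e7 deliver 0→2: 2[part,t=1,T1]
e8 deliver 2→1: ·
e9 deliver 1→0: ·
e10 deliver 1→2: ·

T1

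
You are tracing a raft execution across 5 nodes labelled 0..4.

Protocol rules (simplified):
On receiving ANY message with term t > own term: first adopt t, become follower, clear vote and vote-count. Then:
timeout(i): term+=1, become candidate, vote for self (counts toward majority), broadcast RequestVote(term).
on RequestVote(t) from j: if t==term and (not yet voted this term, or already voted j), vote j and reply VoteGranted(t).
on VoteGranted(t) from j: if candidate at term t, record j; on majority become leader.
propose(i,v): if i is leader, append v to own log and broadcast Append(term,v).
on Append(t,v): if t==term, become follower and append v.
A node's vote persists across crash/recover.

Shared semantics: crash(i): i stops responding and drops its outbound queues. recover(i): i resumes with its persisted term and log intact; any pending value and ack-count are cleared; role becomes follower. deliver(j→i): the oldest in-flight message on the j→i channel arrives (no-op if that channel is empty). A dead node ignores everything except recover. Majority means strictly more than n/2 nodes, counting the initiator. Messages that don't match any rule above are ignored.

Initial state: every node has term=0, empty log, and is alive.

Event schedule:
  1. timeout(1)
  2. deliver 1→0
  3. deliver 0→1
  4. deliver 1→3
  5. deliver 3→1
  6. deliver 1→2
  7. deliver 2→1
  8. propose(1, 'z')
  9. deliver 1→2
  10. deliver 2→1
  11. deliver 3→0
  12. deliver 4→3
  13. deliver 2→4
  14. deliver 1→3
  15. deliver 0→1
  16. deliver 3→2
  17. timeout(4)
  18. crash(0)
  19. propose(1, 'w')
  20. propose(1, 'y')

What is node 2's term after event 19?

after 1 — timeout(1): n1:cand/t1/[-]
after 2 — deliver 1→0: n0:foll/t1/[-]
after 3 — deliver 0→1: ·
after 4 — deliver 1→3: n3:foll/t1/[-]
after 5 — deliver 3→1: n1:lead/t1/[-]
after 6 — deliver 1→2: n2:foll/t1/[-]
after 7 — deliver 2→1: ·
after 8 — propose(1,'z'): n1:lead/t1/[z]
after 9 — deliver 1→2: n2:foll/t1/[z]
after 10 — deliver 2→1: ·
after 11 — deliver 3→0: ·
after 12 — deliver 4→3: ·
after 13 — deliver 2→4: ·
after 14 — deliver 1→3: n3:foll/t1/[z]
after 15 — deliver 0→1: ·
after 16 — deliver 3→2: ·
after 17 — timeout(4): n4:cand/t1/[-]
after 18 — crash(0): n0:✗foll/t1/[-]
after 19 — propose(1,'w'): n1:lead/t1/[z,w]

1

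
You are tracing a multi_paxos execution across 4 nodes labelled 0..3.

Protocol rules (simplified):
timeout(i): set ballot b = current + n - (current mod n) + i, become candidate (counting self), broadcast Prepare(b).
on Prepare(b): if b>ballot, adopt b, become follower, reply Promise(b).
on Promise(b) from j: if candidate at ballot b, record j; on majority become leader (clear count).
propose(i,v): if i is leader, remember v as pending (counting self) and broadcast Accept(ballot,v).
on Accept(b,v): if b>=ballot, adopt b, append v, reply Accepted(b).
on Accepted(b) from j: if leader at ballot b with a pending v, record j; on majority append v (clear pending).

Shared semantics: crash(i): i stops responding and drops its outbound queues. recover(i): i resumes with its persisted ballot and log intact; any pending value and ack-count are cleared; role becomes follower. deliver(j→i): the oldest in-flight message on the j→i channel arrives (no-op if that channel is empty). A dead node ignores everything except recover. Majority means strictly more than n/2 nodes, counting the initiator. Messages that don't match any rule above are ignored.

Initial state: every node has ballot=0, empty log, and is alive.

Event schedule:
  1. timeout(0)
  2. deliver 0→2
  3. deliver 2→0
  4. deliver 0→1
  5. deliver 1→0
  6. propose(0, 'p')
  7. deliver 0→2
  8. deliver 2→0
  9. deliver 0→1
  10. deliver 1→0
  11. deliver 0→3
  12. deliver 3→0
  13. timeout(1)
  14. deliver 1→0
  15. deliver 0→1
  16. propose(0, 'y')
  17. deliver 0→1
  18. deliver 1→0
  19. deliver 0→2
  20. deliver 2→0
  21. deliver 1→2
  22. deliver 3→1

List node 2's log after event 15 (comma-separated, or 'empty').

[1] timeout(0) → N0(cand b4 [-])
[2] deliver 0→2 → N2(foll b4 [-])
[3] deliver 2→0 → ∅
[4] deliver 0→1 → N1(foll b4 [-])
[5] deliver 1→0 → N0(lead b4 [-])
[6] propose(0,'p') → ∅
[7] deliver 0→2 → N2(foll b4 [p])
[8] deliver 2→0 → ∅
[9] deliver 0→1 → N1(foll b4 [p])
[10] deliver 1→0 → N0(lead b4 [p])
[11] deliver 0→3 → N3(foll b4 [-])
[12] deliver 3→0 → ∅
[13] timeout(1) → N1(cand b9 [p])
[14] deliver 1→0 → N0(foll b9 [p])
[15] deliver 0→1 → ∅

p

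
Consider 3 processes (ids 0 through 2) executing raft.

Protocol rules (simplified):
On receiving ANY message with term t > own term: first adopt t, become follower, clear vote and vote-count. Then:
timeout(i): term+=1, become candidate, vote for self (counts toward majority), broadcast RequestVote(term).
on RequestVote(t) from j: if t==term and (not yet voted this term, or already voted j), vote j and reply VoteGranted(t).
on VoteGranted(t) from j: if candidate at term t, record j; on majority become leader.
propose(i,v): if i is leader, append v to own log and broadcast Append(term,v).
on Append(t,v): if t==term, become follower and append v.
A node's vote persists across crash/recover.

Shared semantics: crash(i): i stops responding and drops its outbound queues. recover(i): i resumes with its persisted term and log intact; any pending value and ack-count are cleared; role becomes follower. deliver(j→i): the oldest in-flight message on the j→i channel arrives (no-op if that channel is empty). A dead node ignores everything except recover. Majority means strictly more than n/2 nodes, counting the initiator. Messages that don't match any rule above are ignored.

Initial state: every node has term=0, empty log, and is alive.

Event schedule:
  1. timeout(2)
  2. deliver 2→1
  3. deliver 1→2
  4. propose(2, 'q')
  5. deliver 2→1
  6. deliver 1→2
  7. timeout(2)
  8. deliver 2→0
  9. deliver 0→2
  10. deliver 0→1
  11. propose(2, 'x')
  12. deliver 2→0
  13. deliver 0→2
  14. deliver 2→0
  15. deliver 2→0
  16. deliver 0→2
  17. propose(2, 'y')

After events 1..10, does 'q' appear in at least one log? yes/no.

e1 timeout(2): 2[cand,t=1,-]
e2 deliver 2→1: 1[foll,t=1,-]
e3 deliver 1→2: 2[lead,t=1,-]
e4 propose(2,'q'): 2[lead,t=1,q]
e5 deliver 2→1: 1[foll,t=1,q]
e6 deliver 1→2: ·
e7 timeout(2): 2[cand,t=2,q]
e8 deliver 2→0: 0[foll,t=1,-]
e9 deliver 0→2: ·
e10 deliver 0→1: ·

yes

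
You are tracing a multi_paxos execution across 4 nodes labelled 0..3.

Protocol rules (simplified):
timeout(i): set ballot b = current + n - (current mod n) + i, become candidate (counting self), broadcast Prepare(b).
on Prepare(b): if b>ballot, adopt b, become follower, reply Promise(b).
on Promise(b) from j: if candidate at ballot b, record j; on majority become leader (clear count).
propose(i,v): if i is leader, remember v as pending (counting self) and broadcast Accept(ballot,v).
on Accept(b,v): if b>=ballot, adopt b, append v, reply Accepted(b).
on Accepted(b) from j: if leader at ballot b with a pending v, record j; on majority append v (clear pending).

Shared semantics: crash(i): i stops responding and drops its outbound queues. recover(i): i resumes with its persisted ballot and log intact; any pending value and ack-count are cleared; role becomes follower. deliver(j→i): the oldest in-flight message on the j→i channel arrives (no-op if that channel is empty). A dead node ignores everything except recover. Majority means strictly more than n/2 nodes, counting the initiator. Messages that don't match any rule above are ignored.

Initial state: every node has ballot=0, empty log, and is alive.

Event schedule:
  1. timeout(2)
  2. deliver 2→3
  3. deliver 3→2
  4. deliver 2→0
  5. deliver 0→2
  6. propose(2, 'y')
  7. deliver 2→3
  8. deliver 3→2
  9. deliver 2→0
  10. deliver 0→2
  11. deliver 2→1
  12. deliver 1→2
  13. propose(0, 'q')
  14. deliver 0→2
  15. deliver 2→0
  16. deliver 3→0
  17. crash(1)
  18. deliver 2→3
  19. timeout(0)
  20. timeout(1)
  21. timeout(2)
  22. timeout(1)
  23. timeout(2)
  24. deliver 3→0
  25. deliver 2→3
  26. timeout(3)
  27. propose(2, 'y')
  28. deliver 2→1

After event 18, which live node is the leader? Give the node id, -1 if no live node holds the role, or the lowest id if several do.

step 1 timeout(2): 2={cand,b=6,log=-}
step 2 deliver 2→3: 3={foll,b=6,log=-}
step 3 deliver 3→2: —
step 4 deliver 2→0: 0={foll,b=6,log=-}
step 5 deliver 0→2: 2={lead,b=6,log=-}
step 6 propose(2,'y'): —
step 7 deliver 2→3: 3={foll,b=6,log=y}
step 8 deliver 3→2: —
step 9 deliver 2→0: 0={foll,b=6,log=y}
step 10 deliver 0→2: 2={lead,b=6,log=y}
step 11 deliver 2→1: 1={foll,b=6,log=-}
step 12 deliver 1→2: —
step 13 propose(0,'q'): —
step 14 deliver 0→2: —
step 15 deliver 2→0: —
step 16 deliver 3→0: —
step 17 crash(1): 1={✗foll,b=6,log=-}
step 18 deliver 2→3: —

2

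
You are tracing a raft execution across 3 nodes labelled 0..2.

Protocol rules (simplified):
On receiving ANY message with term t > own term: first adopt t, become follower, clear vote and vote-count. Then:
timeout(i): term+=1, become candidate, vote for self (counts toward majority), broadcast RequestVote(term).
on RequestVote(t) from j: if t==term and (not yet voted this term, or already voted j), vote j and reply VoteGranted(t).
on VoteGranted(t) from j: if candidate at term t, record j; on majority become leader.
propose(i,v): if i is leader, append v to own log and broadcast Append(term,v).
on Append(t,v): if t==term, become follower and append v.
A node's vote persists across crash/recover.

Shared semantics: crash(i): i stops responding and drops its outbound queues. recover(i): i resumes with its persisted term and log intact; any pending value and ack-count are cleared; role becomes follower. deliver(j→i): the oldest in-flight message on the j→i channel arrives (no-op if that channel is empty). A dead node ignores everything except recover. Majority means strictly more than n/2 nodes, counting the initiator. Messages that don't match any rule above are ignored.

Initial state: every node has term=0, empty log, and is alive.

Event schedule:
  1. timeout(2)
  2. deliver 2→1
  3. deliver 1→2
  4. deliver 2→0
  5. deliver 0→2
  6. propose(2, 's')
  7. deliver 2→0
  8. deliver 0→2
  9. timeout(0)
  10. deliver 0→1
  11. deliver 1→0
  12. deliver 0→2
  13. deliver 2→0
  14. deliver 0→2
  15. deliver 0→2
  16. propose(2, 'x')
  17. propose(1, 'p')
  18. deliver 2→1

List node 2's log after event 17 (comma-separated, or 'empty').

s

after 1 — timeout(2): n2:cand/t1/[-]
after 2 — deliver 2→1: n1:foll/t1/[-]
after 3 — deliver 1→2: n2:lead/t1/[-]
after 4 — deliver 2→0: n0:foll/t1/[-]
after 5 — deliver 0→2: ·
after 6 — propose(2,'s'): n2:lead/t1/[s]
after 7 — deliver 2→0: n0:foll/t1/[s]
after 8 — deliver 0→2: ·
after 9 — timeout(0): n0:cand/t2/[s]
after 10 — deliver 0→1: n1:foll/t2/[-]
after 11 — deliver 1→0: n0:lead/t2/[s]
after 12 — deliver 0→2: n2:foll/t2/[s]
after 13 — deliver 2→0: ·
after 14 — deliver 0→2: ·
after 15 — deliver 0→2: ·
after 16 — propose(2,'x'): ·
after 17 — propose(1,'p'): ·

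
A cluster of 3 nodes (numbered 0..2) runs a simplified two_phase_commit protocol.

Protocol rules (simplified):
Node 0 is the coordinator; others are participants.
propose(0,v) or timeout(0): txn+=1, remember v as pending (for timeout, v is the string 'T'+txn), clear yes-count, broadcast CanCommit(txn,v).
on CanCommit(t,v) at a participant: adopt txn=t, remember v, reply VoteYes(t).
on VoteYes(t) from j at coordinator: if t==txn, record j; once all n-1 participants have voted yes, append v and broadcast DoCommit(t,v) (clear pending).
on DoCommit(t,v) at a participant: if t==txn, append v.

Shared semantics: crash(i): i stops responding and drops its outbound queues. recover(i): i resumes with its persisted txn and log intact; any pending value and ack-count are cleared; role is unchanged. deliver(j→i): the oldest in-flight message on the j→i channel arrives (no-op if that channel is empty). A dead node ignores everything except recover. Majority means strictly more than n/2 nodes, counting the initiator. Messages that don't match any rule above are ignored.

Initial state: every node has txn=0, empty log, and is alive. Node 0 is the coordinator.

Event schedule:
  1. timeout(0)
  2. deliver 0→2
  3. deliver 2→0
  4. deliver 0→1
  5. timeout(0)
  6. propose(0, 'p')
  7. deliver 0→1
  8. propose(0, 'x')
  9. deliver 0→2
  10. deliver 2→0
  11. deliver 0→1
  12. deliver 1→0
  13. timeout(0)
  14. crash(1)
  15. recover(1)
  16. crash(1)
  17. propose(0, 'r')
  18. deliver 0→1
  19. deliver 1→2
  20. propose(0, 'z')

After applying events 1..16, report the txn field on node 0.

5

[1] timeout(0) → N0(coor t1 [-])
[2] deliver 0→2 → N2(part t1 [-])
[3] deliver 2→0 → ∅
[4] deliver 0→1 → N1(part t1 [-])
[5] timeout(0) → N0(coor t2 [-])
[6] propose(0,'p') → N0(coor t3 [-])
[7] deliver 0→1 → N1(part t2 [-])
[8] propose(0,'x') → N0(coor t4 [-])
[9] deliver 0→2 → N2(part t2 [-])
[10] deliver 2→0 → ∅
[11] deliver 0→1 → N1(part t3 [-])
[12] deliver 1→0 → ∅
[13] timeout(0) → N0(coor t5 [-])
[14] crash(1) → N1(✗part t3 [-])
[15] recover(1) → N1(part t3 [-])
[16] crash(1) → N1(✗part t3 [-])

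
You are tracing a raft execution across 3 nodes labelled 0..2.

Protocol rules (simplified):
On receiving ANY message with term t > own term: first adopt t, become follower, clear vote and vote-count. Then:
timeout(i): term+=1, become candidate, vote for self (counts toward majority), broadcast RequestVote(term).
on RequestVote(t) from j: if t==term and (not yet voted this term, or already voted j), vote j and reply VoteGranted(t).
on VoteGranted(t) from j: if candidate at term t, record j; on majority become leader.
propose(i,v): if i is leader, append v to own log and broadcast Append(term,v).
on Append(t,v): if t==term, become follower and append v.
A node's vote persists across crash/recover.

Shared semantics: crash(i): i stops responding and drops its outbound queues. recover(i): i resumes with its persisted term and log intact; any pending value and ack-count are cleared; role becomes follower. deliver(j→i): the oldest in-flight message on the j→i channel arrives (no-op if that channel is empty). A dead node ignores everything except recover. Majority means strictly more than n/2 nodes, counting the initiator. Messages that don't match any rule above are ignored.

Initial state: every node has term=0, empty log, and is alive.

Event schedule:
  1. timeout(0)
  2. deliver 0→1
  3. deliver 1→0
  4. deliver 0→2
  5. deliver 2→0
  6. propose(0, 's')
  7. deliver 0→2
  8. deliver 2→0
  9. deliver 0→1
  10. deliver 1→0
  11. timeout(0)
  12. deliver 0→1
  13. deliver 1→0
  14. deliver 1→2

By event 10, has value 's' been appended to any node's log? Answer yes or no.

yes

e1 timeout(0): 0[cand,t=1,-]
e2 deliver 0→1: 1[foll,t=1,-]
e3 deliver 1→0: 0[lead,t=1,-]
e4 deliver 0→2: 2[foll,t=1,-]
e5 deliver 2→0: ·
e6 propose(0,'s'): 0[lead,t=1,s]
e7 deliver 0→2: 2[foll,t=1,s]
e8 deliver 2→0: ·
e9 deliver 0→1: 1[foll,t=1,s]
e10 deliver 1→0: ·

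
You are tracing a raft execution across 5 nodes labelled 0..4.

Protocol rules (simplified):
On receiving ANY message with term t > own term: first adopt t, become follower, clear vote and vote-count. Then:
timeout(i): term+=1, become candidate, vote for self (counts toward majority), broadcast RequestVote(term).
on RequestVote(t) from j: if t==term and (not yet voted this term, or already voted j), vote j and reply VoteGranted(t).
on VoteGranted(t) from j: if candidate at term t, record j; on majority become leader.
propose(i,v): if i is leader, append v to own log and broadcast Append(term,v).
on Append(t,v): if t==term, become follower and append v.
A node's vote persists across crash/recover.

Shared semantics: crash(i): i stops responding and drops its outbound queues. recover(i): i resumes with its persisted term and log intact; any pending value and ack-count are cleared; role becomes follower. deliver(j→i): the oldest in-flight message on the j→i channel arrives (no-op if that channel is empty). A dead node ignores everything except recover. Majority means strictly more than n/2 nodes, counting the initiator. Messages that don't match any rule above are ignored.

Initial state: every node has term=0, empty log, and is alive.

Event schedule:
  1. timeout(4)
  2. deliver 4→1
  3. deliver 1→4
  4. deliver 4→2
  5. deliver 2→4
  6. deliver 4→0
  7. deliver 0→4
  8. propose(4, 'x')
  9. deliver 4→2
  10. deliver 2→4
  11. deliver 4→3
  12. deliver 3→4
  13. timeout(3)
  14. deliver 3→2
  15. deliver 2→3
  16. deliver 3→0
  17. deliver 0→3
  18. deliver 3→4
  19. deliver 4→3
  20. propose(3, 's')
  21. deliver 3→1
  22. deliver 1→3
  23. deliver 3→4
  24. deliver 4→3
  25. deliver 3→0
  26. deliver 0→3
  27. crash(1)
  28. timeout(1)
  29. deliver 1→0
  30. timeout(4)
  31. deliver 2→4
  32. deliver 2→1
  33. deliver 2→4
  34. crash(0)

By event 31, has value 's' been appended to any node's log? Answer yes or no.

yes

after 1 — timeout(4): n4:cand/t1/[-]
after 2 — deliver 4→1: n1:foll/t1/[-]
after 3 — deliver 1→4: ·
after 4 — deliver 4→2: n2:foll/t1/[-]
after 5 — deliver 2→4: n4:lead/t1/[-]
after 6 — deliver 4→0: n0:foll/t1/[-]
after 7 — deliver 0→4: ·
after 8 — propose(4,'x'): n4:lead/t1/[x]
after 9 — deliver 4→2: n2:foll/t1/[x]
after 10 — deliver 2→4: ·
after 11 — deliver 4→3: n3:foll/t1/[-]
after 12 — deliver 3→4: ·
after 13 — timeout(3): n3:cand/t2/[-]
after 14 — deliver 3→2: n2:foll/t2/[x]
after 15 — deliver 2→3: ·
after 16 — deliver 3→0: n0:foll/t2/[-]
after 17 — deliver 0→3: n3:lead/t2/[-]
after 18 — deliver 3→4: n4:foll/t2/[x]
after 19 — deliver 4→3: ·
after 20 — propose(3,'s'): n3:lead/t2/[s]
after 21 — deliver 3→1: n1:foll/t2/[-]
after 22 — deliver 1→3: ·
after 23 — deliver 3→4: n4:foll/t2/[x,s]
after 24 — deliver 4→3: ·
after 25 — deliver 3→0: n0:foll/t2/[s]
after 26 — deliver 0→3: ·
after 27 — crash(1): n1:✗foll/t2/[-]
after 28 — timeout(1): ·
after 29 — deliver 1→0: ·
after 30 — timeout(4): n4:cand/t3/[x,s]
after 31 — deliver 2→4: ·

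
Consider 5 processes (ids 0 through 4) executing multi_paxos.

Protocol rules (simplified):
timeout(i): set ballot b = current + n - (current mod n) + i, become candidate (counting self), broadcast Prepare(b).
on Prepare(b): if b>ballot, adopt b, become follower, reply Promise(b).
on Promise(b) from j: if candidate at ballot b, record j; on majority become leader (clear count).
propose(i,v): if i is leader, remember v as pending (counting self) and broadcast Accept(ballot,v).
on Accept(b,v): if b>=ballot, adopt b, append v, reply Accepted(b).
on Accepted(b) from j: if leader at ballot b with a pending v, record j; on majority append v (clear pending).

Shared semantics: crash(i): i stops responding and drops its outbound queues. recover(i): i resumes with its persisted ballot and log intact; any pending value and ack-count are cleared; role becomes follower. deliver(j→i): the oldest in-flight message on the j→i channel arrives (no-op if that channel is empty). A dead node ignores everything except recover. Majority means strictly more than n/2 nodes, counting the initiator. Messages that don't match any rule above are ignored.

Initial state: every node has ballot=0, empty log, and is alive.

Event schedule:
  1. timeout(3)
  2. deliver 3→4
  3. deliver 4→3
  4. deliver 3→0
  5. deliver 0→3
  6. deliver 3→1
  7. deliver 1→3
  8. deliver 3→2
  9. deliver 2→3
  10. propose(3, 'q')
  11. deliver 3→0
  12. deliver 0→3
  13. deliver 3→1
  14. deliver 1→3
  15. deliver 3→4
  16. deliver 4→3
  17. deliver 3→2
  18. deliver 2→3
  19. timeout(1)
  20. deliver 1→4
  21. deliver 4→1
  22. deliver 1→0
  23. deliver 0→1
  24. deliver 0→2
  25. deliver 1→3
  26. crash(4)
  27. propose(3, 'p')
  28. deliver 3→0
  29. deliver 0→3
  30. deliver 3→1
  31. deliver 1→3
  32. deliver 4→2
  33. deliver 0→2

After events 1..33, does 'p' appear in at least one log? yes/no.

after 1 — timeout(3): n3:cand/b8/[-]
after 2 — deliver 3→4: n4:foll/b8/[-]
after 3 — deliver 4→3: ·
after 4 — deliver 3→0: n0:foll/b8/[-]
after 5 — deliver 0→3: n3:lead/b8/[-]
after 6 — deliver 3→1: n1:foll/b8/[-]
after 7 — deliver 1→3: ·
after 8 — deliver 3→2: n2:foll/b8/[-]
after 9 — deliver 2→3: ·
after 10 — propose(3,'q'): ·
after 11 — deliver 3→0: n0:foll/b8/[q]
after 12 — deliver 0→3: ·
after 13 — deliver 3→1: n1:foll/b8/[q]
after 14 — deliver 1→3: n3:lead/b8/[q]
after 15 — deliver 3→4: n4:foll/b8/[q]
after 16 — deliver 4→3: ·
after 17 — deliver 3→2: n2:foll/b8/[q]
after 18 — deliver 2→3: ·
after 19 — timeout(1): n1:cand/b11/[q]
after 20 — deliver 1→4: n4:foll/b11/[q]
after 21 — deliver 4→1: ·
after 22 — deliver 1→0: n0:foll/b11/[q]
after 23 — deliver 0→1: n1:lead/b11/[q]
after 24 — deliver 0→2: ·
after 25 — deliver 1→3: n3:foll/b11/[q]
after 26 — crash(4): n4:✗foll/b11/[q]
after 27 — propose(3,'p'): ·
after 28 — deliver 3→0: ·
after 29 — deliver 0→3: ·
after 30 — deliver 3→1: ·
after 31 — deliver 1→3: ·
after 32 — deliver 4→2: ·
after 33 — deliver 0→2: ·

no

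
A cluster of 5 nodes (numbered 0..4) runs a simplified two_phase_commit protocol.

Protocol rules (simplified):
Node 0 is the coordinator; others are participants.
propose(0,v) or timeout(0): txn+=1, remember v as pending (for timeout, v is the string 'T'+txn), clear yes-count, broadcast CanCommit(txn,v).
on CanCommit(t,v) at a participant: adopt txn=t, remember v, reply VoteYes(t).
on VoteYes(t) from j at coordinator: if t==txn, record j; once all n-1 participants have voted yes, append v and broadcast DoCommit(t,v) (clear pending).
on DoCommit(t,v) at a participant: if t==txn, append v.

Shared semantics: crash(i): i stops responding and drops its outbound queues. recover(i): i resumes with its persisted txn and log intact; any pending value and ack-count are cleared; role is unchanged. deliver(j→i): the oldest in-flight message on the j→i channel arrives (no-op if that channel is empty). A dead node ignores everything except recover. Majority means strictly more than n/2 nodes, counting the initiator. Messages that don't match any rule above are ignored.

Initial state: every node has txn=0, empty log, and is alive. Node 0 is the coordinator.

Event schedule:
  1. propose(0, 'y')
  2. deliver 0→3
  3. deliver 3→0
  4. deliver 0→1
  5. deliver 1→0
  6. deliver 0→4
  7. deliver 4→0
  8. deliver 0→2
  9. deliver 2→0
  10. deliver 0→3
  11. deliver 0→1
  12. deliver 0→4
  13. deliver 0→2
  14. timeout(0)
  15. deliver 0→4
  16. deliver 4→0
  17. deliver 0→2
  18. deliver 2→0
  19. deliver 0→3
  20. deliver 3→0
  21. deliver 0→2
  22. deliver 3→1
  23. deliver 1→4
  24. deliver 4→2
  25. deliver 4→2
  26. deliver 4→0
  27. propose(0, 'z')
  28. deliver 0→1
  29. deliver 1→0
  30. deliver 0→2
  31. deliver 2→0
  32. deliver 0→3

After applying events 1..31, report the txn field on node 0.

3

after 1 — propose(0,'y'): n0:coor/t1/[-]
after 2 — deliver 0→3: n3:part/t1/[-]
after 3 — deliver 3→0: ·
after 4 — deliver 0→1: n1:part/t1/[-]
after 5 — deliver 1→0: ·
after 6 — deliver 0→4: n4:part/t1/[-]
after 7 — deliver 4→0: ·
after 8 — deliver 0→2: n2:part/t1/[-]
after 9 — deliver 2→0: n0:coor/t1/[y]
after 10 — deliver 0→3: n3:part/t1/[y]
after 11 — deliver 0→1: n1:part/t1/[y]
after 12 — deliver 0→4: n4:part/t1/[y]
after 13 — deliver 0→2: n2:part/t1/[y]
after 14 — timeout(0): n0:coor/t2/[y]
after 15 — deliver 0→4: n4:part/t2/[y]
after 16 — deliver 4→0: ·
after 17 — deliver 0→2: n2:part/t2/[y]
after 18 — deliver 2→0: ·
after 19 — deliver 0→3: n3:part/t2/[y]
after 20 — deliver 3→0: ·
after 21 — deliver 0→2: ·
after 22 — deliver 3→1: ·
after 23 — deliver 1→4: ·
after 24 — deliver 4→2: ·
after 25 — deliver 4→2: ·
after 26 — deliver 4→0: ·
after 27 — propose(0,'z'): n0:coor/t3/[y]
after 28 — deliver 0→1: n1:part/t2/[y]
after 29 — deliver 1→0: ·
after 30 — deliver 0→2: n2:part/t3/[y]
after 31 — deliver 2→0: ·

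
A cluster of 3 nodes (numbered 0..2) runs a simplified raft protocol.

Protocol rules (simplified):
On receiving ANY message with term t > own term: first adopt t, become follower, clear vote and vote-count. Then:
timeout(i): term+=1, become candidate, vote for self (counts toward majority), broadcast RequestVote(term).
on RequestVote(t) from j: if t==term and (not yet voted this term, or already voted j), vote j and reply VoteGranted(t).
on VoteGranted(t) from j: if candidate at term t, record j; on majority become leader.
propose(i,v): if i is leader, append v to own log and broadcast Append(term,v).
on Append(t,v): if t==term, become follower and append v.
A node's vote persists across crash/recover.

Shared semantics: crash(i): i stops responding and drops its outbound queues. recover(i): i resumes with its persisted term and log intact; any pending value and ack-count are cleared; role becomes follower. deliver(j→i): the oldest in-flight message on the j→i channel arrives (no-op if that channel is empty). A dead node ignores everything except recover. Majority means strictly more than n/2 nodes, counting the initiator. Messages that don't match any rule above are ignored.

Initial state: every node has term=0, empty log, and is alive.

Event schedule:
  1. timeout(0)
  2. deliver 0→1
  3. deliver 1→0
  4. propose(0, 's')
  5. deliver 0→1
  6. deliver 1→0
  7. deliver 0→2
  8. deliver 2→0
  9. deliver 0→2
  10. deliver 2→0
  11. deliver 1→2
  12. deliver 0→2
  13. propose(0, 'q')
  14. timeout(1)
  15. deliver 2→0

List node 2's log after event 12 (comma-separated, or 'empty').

s

[1] timeout(0) → N0(cand t1 [-])
[2] deliver 0→1 → N1(foll t1 [-])
[3] deliver 1→0 → N0(lead t1 [-])
[4] propose(0,'s') → N0(lead t1 [s])
[5] deliver 0→1 → N1(foll t1 [s])
[6] deliver 1→0 → ∅
[7] deliver 0→2 → N2(foll t1 [-])
[8] deliver 2→0 → ∅
[9] deliver 0→2 → N2(foll t1 [s])
[10] deliver 2→0 → ∅
[11] deliver 1→2 → ∅
[12] deliver 0→2 → ∅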